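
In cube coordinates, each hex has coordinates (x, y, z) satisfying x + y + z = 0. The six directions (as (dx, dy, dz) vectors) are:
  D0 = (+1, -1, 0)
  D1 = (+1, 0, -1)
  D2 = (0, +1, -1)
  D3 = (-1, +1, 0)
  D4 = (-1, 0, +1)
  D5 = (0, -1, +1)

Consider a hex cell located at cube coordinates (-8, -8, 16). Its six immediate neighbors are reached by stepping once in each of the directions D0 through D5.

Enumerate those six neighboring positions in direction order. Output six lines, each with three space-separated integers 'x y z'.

Answer: -7 -9 16
-7 -8 15
-8 -7 15
-9 -7 16
-9 -8 17
-8 -9 17

Derivation:
Center: (-8, -8, 16). Add each direction:
  D0: (-8, -8, 16) + (1, -1, 0) = (-7, -9, 16)
  D1: (-8, -8, 16) + (1, 0, -1) = (-7, -8, 15)
  D2: (-8, -8, 16) + (0, 1, -1) = (-8, -7, 15)
  D3: (-8, -8, 16) + (-1, 1, 0) = (-9, -7, 16)
  D4: (-8, -8, 16) + (-1, 0, 1) = (-9, -8, 17)
  D5: (-8, -8, 16) + (0, -1, 1) = (-8, -9, 17)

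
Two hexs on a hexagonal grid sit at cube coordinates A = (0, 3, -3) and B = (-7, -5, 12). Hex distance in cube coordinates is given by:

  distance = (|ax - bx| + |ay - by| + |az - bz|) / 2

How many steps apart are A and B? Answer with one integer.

Answer: 15

Derivation:
|ax - bx| = |0 - (-7)| = 7
|ay - by| = |3 - (-5)| = 8
|az - bz| = |-3 - 12| = 15
distance = (7 + 8 + 15) / 2 = 30 / 2 = 15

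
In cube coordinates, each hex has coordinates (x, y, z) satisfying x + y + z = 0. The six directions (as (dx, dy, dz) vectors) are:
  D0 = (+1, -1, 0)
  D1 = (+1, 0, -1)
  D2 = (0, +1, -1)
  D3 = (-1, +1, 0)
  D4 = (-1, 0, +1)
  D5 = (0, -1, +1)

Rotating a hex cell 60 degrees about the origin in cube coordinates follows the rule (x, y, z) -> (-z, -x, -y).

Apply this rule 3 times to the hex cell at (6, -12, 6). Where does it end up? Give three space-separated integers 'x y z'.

Answer: -6 12 -6

Derivation:
Start: (6, -12, 6)
Step 1: (6, -12, 6) -> (-(6), -(6), -(-12)) = (-6, -6, 12)
Step 2: (-6, -6, 12) -> (-(12), -(-6), -(-6)) = (-12, 6, 6)
Step 3: (-12, 6, 6) -> (-(6), -(-12), -(6)) = (-6, 12, -6)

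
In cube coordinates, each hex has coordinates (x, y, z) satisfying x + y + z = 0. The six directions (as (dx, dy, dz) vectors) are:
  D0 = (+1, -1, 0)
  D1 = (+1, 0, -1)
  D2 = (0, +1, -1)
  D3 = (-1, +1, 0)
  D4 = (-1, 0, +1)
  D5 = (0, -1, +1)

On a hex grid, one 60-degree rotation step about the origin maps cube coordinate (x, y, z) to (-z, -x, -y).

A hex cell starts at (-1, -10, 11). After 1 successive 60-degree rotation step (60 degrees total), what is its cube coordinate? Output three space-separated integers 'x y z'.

Answer: -11 1 10

Derivation:
Start: (-1, -10, 11)
Step 1: (-1, -10, 11) -> (-(11), -(-1), -(-10)) = (-11, 1, 10)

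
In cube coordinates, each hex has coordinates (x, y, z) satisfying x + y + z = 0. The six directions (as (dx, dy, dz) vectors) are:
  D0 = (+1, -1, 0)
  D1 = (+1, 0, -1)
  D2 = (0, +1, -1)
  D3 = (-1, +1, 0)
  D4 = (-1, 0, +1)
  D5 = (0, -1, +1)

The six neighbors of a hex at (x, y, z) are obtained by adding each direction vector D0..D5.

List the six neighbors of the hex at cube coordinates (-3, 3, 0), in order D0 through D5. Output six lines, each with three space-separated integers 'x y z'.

Answer: -2 2 0
-2 3 -1
-3 4 -1
-4 4 0
-4 3 1
-3 2 1

Derivation:
Center: (-3, 3, 0). Add each direction:
  D0: (-3, 3, 0) + (1, -1, 0) = (-2, 2, 0)
  D1: (-3, 3, 0) + (1, 0, -1) = (-2, 3, -1)
  D2: (-3, 3, 0) + (0, 1, -1) = (-3, 4, -1)
  D3: (-3, 3, 0) + (-1, 1, 0) = (-4, 4, 0)
  D4: (-3, 3, 0) + (-1, 0, 1) = (-4, 3, 1)
  D5: (-3, 3, 0) + (0, -1, 1) = (-3, 2, 1)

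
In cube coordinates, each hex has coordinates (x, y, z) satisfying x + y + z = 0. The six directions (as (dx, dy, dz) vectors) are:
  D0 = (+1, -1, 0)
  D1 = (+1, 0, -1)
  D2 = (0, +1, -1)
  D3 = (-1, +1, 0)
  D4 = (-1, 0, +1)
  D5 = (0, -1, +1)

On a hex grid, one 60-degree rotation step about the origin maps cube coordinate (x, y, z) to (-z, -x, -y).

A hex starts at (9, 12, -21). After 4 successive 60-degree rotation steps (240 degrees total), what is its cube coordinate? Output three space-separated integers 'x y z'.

Answer: -21 9 12

Derivation:
Start: (9, 12, -21)
Step 1: (9, 12, -21) -> (-(-21), -(9), -(12)) = (21, -9, -12)
Step 2: (21, -9, -12) -> (-(-12), -(21), -(-9)) = (12, -21, 9)
Step 3: (12, -21, 9) -> (-(9), -(12), -(-21)) = (-9, -12, 21)
Step 4: (-9, -12, 21) -> (-(21), -(-9), -(-12)) = (-21, 9, 12)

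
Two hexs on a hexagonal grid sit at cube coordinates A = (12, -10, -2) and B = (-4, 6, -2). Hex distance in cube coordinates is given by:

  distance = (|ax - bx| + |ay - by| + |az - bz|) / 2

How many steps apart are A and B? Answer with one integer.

|ax - bx| = |12 - (-4)| = 16
|ay - by| = |-10 - 6| = 16
|az - bz| = |-2 - (-2)| = 0
distance = (16 + 16 + 0) / 2 = 32 / 2 = 16

Answer: 16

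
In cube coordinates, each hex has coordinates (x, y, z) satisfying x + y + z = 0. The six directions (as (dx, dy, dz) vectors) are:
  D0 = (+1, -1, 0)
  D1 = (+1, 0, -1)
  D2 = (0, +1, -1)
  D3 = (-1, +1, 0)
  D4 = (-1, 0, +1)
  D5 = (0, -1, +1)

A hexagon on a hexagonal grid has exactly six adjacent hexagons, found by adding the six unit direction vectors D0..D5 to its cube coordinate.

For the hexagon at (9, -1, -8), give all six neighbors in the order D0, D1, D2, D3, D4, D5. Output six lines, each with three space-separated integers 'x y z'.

Center: (9, -1, -8). Add each direction:
  D0: (9, -1, -8) + (1, -1, 0) = (10, -2, -8)
  D1: (9, -1, -8) + (1, 0, -1) = (10, -1, -9)
  D2: (9, -1, -8) + (0, 1, -1) = (9, 0, -9)
  D3: (9, -1, -8) + (-1, 1, 0) = (8, 0, -8)
  D4: (9, -1, -8) + (-1, 0, 1) = (8, -1, -7)
  D5: (9, -1, -8) + (0, -1, 1) = (9, -2, -7)

Answer: 10 -2 -8
10 -1 -9
9 0 -9
8 0 -8
8 -1 -7
9 -2 -7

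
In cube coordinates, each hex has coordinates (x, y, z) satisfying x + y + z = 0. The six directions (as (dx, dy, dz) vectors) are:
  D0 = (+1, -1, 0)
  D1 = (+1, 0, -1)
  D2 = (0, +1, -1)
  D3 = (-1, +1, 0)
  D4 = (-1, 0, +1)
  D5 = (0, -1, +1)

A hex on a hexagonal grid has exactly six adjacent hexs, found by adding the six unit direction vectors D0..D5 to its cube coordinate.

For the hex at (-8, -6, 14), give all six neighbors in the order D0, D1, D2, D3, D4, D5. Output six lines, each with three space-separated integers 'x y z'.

Center: (-8, -6, 14). Add each direction:
  D0: (-8, -6, 14) + (1, -1, 0) = (-7, -7, 14)
  D1: (-8, -6, 14) + (1, 0, -1) = (-7, -6, 13)
  D2: (-8, -6, 14) + (0, 1, -1) = (-8, -5, 13)
  D3: (-8, -6, 14) + (-1, 1, 0) = (-9, -5, 14)
  D4: (-8, -6, 14) + (-1, 0, 1) = (-9, -6, 15)
  D5: (-8, -6, 14) + (0, -1, 1) = (-8, -7, 15)

Answer: -7 -7 14
-7 -6 13
-8 -5 13
-9 -5 14
-9 -6 15
-8 -7 15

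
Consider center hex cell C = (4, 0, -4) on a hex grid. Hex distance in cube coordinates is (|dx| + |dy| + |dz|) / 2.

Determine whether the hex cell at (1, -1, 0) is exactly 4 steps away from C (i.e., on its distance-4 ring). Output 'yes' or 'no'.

Answer: yes

Derivation:
|px - cx| = |1 - 4| = 3
|py - cy| = |-1 - 0| = 1
|pz - cz| = |0 - (-4)| = 4
distance = (3+1+4)/2 = 8/2 = 4
radius = 4; distance == radius -> yes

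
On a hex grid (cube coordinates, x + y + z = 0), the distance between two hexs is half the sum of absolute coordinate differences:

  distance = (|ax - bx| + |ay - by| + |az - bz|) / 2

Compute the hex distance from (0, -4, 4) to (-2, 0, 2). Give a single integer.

Answer: 4

Derivation:
|ax - bx| = |0 - (-2)| = 2
|ay - by| = |-4 - 0| = 4
|az - bz| = |4 - 2| = 2
distance = (2 + 4 + 2) / 2 = 8 / 2 = 4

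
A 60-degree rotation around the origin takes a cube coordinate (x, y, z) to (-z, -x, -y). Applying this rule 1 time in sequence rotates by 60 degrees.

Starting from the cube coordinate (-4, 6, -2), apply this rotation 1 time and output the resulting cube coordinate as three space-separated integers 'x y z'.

Answer: 2 4 -6

Derivation:
Start: (-4, 6, -2)
Step 1: (-4, 6, -2) -> (-(-2), -(-4), -(6)) = (2, 4, -6)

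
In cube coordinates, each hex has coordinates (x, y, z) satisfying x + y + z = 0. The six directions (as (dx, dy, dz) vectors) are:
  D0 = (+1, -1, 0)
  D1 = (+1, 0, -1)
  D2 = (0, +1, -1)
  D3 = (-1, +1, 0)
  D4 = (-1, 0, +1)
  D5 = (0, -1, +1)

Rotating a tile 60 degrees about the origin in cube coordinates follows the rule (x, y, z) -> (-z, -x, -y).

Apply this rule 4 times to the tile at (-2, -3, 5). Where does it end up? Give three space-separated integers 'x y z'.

Answer: 5 -2 -3

Derivation:
Start: (-2, -3, 5)
Step 1: (-2, -3, 5) -> (-(5), -(-2), -(-3)) = (-5, 2, 3)
Step 2: (-5, 2, 3) -> (-(3), -(-5), -(2)) = (-3, 5, -2)
Step 3: (-3, 5, -2) -> (-(-2), -(-3), -(5)) = (2, 3, -5)
Step 4: (2, 3, -5) -> (-(-5), -(2), -(3)) = (5, -2, -3)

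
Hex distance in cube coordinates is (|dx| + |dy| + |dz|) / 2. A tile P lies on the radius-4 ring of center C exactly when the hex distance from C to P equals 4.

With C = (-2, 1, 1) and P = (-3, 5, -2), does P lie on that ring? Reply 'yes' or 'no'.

Answer: yes

Derivation:
|px - cx| = |-3 - (-2)| = 1
|py - cy| = |5 - 1| = 4
|pz - cz| = |-2 - 1| = 3
distance = (1+4+3)/2 = 8/2 = 4
radius = 4; distance == radius -> yes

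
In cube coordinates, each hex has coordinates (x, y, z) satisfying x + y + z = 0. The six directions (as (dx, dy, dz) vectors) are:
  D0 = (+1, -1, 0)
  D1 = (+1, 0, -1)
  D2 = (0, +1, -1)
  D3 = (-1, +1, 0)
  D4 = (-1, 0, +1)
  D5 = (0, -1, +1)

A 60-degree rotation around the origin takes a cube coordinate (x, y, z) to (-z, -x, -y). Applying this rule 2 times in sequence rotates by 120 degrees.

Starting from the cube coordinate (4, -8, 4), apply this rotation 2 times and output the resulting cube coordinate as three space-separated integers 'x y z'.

Start: (4, -8, 4)
Step 1: (4, -8, 4) -> (-(4), -(4), -(-8)) = (-4, -4, 8)
Step 2: (-4, -4, 8) -> (-(8), -(-4), -(-4)) = (-8, 4, 4)

Answer: -8 4 4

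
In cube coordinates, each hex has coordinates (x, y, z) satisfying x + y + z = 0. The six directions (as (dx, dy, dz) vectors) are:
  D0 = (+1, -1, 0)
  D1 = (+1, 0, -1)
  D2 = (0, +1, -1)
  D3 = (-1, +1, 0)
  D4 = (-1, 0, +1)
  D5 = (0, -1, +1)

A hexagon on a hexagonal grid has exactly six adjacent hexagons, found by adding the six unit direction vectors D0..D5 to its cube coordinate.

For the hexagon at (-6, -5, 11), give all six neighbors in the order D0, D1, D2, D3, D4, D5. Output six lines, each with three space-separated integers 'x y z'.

Answer: -5 -6 11
-5 -5 10
-6 -4 10
-7 -4 11
-7 -5 12
-6 -6 12

Derivation:
Center: (-6, -5, 11). Add each direction:
  D0: (-6, -5, 11) + (1, -1, 0) = (-5, -6, 11)
  D1: (-6, -5, 11) + (1, 0, -1) = (-5, -5, 10)
  D2: (-6, -5, 11) + (0, 1, -1) = (-6, -4, 10)
  D3: (-6, -5, 11) + (-1, 1, 0) = (-7, -4, 11)
  D4: (-6, -5, 11) + (-1, 0, 1) = (-7, -5, 12)
  D5: (-6, -5, 11) + (0, -1, 1) = (-6, -6, 12)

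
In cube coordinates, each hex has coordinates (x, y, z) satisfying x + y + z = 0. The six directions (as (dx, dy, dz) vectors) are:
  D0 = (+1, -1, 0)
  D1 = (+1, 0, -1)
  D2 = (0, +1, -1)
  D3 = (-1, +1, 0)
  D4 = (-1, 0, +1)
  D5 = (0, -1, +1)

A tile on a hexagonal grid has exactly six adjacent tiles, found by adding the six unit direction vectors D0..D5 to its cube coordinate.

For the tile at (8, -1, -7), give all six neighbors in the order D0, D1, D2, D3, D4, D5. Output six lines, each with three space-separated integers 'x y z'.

Center: (8, -1, -7). Add each direction:
  D0: (8, -1, -7) + (1, -1, 0) = (9, -2, -7)
  D1: (8, -1, -7) + (1, 0, -1) = (9, -1, -8)
  D2: (8, -1, -7) + (0, 1, -1) = (8, 0, -8)
  D3: (8, -1, -7) + (-1, 1, 0) = (7, 0, -7)
  D4: (8, -1, -7) + (-1, 0, 1) = (7, -1, -6)
  D5: (8, -1, -7) + (0, -1, 1) = (8, -2, -6)

Answer: 9 -2 -7
9 -1 -8
8 0 -8
7 0 -7
7 -1 -6
8 -2 -6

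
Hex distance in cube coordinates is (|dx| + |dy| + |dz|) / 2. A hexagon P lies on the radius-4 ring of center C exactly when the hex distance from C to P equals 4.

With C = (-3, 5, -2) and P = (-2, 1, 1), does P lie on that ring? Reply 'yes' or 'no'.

Answer: yes

Derivation:
|px - cx| = |-2 - (-3)| = 1
|py - cy| = |1 - 5| = 4
|pz - cz| = |1 - (-2)| = 3
distance = (1+4+3)/2 = 8/2 = 4
radius = 4; distance == radius -> yes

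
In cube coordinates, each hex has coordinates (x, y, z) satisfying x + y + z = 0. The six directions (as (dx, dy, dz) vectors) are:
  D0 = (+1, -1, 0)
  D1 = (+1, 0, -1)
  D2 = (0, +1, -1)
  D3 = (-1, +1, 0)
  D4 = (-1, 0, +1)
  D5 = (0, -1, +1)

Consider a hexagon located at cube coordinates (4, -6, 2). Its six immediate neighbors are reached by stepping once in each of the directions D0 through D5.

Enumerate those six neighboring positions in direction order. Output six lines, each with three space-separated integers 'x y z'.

Answer: 5 -7 2
5 -6 1
4 -5 1
3 -5 2
3 -6 3
4 -7 3

Derivation:
Center: (4, -6, 2). Add each direction:
  D0: (4, -6, 2) + (1, -1, 0) = (5, -7, 2)
  D1: (4, -6, 2) + (1, 0, -1) = (5, -6, 1)
  D2: (4, -6, 2) + (0, 1, -1) = (4, -5, 1)
  D3: (4, -6, 2) + (-1, 1, 0) = (3, -5, 2)
  D4: (4, -6, 2) + (-1, 0, 1) = (3, -6, 3)
  D5: (4, -6, 2) + (0, -1, 1) = (4, -7, 3)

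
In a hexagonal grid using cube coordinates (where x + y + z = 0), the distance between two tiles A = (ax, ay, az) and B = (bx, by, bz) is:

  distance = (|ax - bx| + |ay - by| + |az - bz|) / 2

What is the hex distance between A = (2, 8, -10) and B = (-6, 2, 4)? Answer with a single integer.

Answer: 14

Derivation:
|ax - bx| = |2 - (-6)| = 8
|ay - by| = |8 - 2| = 6
|az - bz| = |-10 - 4| = 14
distance = (8 + 6 + 14) / 2 = 28 / 2 = 14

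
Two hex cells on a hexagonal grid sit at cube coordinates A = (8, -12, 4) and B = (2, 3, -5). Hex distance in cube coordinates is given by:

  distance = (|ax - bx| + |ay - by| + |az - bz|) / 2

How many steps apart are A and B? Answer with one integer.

|ax - bx| = |8 - 2| = 6
|ay - by| = |-12 - 3| = 15
|az - bz| = |4 - (-5)| = 9
distance = (6 + 15 + 9) / 2 = 30 / 2 = 15

Answer: 15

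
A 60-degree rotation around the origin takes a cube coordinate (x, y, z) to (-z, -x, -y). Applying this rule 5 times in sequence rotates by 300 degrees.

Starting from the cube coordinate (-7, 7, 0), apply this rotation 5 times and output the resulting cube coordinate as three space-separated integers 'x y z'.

Answer: -7 0 7

Derivation:
Start: (-7, 7, 0)
Step 1: (-7, 7, 0) -> (-(0), -(-7), -(7)) = (0, 7, -7)
Step 2: (0, 7, -7) -> (-(-7), -(0), -(7)) = (7, 0, -7)
Step 3: (7, 0, -7) -> (-(-7), -(7), -(0)) = (7, -7, 0)
Step 4: (7, -7, 0) -> (-(0), -(7), -(-7)) = (0, -7, 7)
Step 5: (0, -7, 7) -> (-(7), -(0), -(-7)) = (-7, 0, 7)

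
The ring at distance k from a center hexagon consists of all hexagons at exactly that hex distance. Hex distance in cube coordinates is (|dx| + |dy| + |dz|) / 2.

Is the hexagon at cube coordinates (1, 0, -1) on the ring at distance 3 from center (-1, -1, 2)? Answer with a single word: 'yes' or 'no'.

Answer: yes

Derivation:
|px - cx| = |1 - (-1)| = 2
|py - cy| = |0 - (-1)| = 1
|pz - cz| = |-1 - 2| = 3
distance = (2+1+3)/2 = 6/2 = 3
radius = 3; distance == radius -> yes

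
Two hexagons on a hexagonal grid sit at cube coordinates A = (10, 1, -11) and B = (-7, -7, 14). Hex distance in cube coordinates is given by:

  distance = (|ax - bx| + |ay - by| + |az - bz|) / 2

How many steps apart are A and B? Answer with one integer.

|ax - bx| = |10 - (-7)| = 17
|ay - by| = |1 - (-7)| = 8
|az - bz| = |-11 - 14| = 25
distance = (17 + 8 + 25) / 2 = 50 / 2 = 25

Answer: 25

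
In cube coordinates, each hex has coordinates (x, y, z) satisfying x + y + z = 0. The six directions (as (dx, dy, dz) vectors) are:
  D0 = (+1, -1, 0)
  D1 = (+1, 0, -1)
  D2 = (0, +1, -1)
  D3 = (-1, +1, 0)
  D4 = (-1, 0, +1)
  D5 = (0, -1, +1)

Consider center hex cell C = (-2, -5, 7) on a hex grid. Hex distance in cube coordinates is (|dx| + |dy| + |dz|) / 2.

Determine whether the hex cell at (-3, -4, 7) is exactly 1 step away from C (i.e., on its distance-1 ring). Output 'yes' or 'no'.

|px - cx| = |-3 - (-2)| = 1
|py - cy| = |-4 - (-5)| = 1
|pz - cz| = |7 - 7| = 0
distance = (1+1+0)/2 = 2/2 = 1
radius = 1; distance == radius -> yes

Answer: yes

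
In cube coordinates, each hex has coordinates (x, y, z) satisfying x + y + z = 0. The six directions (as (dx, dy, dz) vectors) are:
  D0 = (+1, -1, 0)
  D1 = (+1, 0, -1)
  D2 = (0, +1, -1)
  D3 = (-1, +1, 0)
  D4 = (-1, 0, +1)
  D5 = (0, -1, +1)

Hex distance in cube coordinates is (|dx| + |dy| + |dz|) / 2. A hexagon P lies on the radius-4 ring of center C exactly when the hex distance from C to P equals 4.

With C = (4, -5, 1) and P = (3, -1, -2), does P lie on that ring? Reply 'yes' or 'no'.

Answer: yes

Derivation:
|px - cx| = |3 - 4| = 1
|py - cy| = |-1 - (-5)| = 4
|pz - cz| = |-2 - 1| = 3
distance = (1+4+3)/2 = 8/2 = 4
radius = 4; distance == radius -> yes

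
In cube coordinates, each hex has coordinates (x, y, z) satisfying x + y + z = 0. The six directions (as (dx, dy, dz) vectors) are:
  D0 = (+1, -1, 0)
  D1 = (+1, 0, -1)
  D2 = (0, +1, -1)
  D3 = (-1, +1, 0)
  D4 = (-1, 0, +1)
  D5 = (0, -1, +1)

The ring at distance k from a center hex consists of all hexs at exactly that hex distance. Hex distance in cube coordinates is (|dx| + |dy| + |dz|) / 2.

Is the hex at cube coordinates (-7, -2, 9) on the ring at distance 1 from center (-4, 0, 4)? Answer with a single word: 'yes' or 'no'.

Answer: no

Derivation:
|px - cx| = |-7 - (-4)| = 3
|py - cy| = |-2 - 0| = 2
|pz - cz| = |9 - 4| = 5
distance = (3+2+5)/2 = 10/2 = 5
radius = 1; distance != radius -> no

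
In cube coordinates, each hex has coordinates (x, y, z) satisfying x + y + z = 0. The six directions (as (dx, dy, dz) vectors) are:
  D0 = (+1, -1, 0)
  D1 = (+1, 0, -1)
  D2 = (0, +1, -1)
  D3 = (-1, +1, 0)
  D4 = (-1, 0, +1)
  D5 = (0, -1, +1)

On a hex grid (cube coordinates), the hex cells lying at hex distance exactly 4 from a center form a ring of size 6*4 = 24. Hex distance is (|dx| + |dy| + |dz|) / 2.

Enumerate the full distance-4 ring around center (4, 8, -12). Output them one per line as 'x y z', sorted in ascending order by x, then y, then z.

Answer: 0 8 -8
0 9 -9
0 10 -10
0 11 -11
0 12 -12
1 7 -8
1 12 -13
2 6 -8
2 12 -14
3 5 -8
3 12 -15
4 4 -8
4 12 -16
5 4 -9
5 11 -16
6 4 -10
6 10 -16
7 4 -11
7 9 -16
8 4 -12
8 5 -13
8 6 -14
8 7 -15
8 8 -16

Derivation:
Walk ring at distance 4 from (4, 8, -12):
Start at center + D4*4 = (0, 8, -8)
  hex 0: (0, 8, -8)
  hex 1: (1, 7, -8)
  hex 2: (2, 6, -8)
  hex 3: (3, 5, -8)
  hex 4: (4, 4, -8)
  hex 5: (5, 4, -9)
  hex 6: (6, 4, -10)
  hex 7: (7, 4, -11)
  hex 8: (8, 4, -12)
  hex 9: (8, 5, -13)
  hex 10: (8, 6, -14)
  hex 11: (8, 7, -15)
  hex 12: (8, 8, -16)
  hex 13: (7, 9, -16)
  hex 14: (6, 10, -16)
  hex 15: (5, 11, -16)
  hex 16: (4, 12, -16)
  hex 17: (3, 12, -15)
  hex 18: (2, 12, -14)
  hex 19: (1, 12, -13)
  hex 20: (0, 12, -12)
  hex 21: (0, 11, -11)
  hex 22: (0, 10, -10)
  hex 23: (0, 9, -9)
Sorted: 24 hexes.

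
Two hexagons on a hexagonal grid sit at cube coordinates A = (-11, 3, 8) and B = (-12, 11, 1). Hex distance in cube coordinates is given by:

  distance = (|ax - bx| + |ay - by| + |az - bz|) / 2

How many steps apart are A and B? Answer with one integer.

|ax - bx| = |-11 - (-12)| = 1
|ay - by| = |3 - 11| = 8
|az - bz| = |8 - 1| = 7
distance = (1 + 8 + 7) / 2 = 16 / 2 = 8

Answer: 8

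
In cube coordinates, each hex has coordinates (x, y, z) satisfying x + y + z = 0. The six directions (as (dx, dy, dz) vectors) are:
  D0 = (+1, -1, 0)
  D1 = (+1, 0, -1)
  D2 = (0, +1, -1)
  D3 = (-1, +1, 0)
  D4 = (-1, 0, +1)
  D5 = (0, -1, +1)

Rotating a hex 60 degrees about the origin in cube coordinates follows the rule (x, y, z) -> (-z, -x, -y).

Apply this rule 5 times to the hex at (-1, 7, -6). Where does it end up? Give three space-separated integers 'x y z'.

Start: (-1, 7, -6)
Step 1: (-1, 7, -6) -> (-(-6), -(-1), -(7)) = (6, 1, -7)
Step 2: (6, 1, -7) -> (-(-7), -(6), -(1)) = (7, -6, -1)
Step 3: (7, -6, -1) -> (-(-1), -(7), -(-6)) = (1, -7, 6)
Step 4: (1, -7, 6) -> (-(6), -(1), -(-7)) = (-6, -1, 7)
Step 5: (-6, -1, 7) -> (-(7), -(-6), -(-1)) = (-7, 6, 1)

Answer: -7 6 1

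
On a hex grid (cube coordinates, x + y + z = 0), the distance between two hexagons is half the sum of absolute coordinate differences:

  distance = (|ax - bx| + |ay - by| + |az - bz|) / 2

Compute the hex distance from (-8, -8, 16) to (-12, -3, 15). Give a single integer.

|ax - bx| = |-8 - (-12)| = 4
|ay - by| = |-8 - (-3)| = 5
|az - bz| = |16 - 15| = 1
distance = (4 + 5 + 1) / 2 = 10 / 2 = 5

Answer: 5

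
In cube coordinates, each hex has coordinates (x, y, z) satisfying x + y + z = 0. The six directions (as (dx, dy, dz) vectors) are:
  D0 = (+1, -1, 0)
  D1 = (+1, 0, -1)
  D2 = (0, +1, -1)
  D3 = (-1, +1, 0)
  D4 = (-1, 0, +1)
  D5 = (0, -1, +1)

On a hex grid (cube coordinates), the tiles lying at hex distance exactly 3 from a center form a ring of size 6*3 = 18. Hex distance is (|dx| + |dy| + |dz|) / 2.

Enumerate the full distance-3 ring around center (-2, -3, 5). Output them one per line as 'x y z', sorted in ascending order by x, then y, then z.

Answer: -5 -3 8
-5 -2 7
-5 -1 6
-5 0 5
-4 -4 8
-4 0 4
-3 -5 8
-3 0 3
-2 -6 8
-2 0 2
-1 -6 7
-1 -1 2
0 -6 6
0 -2 2
1 -6 5
1 -5 4
1 -4 3
1 -3 2

Derivation:
Walk ring at distance 3 from (-2, -3, 5):
Start at center + D4*3 = (-5, -3, 8)
  hex 0: (-5, -3, 8)
  hex 1: (-4, -4, 8)
  hex 2: (-3, -5, 8)
  hex 3: (-2, -6, 8)
  hex 4: (-1, -6, 7)
  hex 5: (0, -6, 6)
  hex 6: (1, -6, 5)
  hex 7: (1, -5, 4)
  hex 8: (1, -4, 3)
  hex 9: (1, -3, 2)
  hex 10: (0, -2, 2)
  hex 11: (-1, -1, 2)
  hex 12: (-2, 0, 2)
  hex 13: (-3, 0, 3)
  hex 14: (-4, 0, 4)
  hex 15: (-5, 0, 5)
  hex 16: (-5, -1, 6)
  hex 17: (-5, -2, 7)
Sorted: 18 hexes.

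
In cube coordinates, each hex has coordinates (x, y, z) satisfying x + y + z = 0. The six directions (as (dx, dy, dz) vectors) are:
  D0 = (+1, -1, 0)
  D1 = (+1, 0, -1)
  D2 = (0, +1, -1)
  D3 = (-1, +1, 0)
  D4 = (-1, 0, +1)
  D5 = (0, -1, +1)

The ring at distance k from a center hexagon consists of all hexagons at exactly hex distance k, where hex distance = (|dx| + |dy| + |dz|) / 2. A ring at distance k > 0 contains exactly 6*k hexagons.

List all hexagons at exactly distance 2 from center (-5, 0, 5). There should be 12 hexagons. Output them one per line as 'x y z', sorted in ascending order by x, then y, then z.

Walk ring at distance 2 from (-5, 0, 5):
Start at center + D4*2 = (-7, 0, 7)
  hex 0: (-7, 0, 7)
  hex 1: (-6, -1, 7)
  hex 2: (-5, -2, 7)
  hex 3: (-4, -2, 6)
  hex 4: (-3, -2, 5)
  hex 5: (-3, -1, 4)
  hex 6: (-3, 0, 3)
  hex 7: (-4, 1, 3)
  hex 8: (-5, 2, 3)
  hex 9: (-6, 2, 4)
  hex 10: (-7, 2, 5)
  hex 11: (-7, 1, 6)
Sorted: 12 hexes.

Answer: -7 0 7
-7 1 6
-7 2 5
-6 -1 7
-6 2 4
-5 -2 7
-5 2 3
-4 -2 6
-4 1 3
-3 -2 5
-3 -1 4
-3 0 3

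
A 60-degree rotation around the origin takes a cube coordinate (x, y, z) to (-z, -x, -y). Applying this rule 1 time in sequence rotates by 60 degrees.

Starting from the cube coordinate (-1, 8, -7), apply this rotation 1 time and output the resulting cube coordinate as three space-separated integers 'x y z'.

Answer: 7 1 -8

Derivation:
Start: (-1, 8, -7)
Step 1: (-1, 8, -7) -> (-(-7), -(-1), -(8)) = (7, 1, -8)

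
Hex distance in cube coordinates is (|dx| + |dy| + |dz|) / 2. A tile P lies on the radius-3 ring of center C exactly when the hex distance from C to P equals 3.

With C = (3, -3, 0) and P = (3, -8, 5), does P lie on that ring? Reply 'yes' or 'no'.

|px - cx| = |3 - 3| = 0
|py - cy| = |-8 - (-3)| = 5
|pz - cz| = |5 - 0| = 5
distance = (0+5+5)/2 = 10/2 = 5
radius = 3; distance != radius -> no

Answer: no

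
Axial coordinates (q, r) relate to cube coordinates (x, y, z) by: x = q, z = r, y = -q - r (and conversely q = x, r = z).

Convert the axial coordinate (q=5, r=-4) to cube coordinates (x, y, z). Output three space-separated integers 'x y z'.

x = q = 5
z = r = -4
y = -x - z = -(5) - (-4) = -1

Answer: 5 -1 -4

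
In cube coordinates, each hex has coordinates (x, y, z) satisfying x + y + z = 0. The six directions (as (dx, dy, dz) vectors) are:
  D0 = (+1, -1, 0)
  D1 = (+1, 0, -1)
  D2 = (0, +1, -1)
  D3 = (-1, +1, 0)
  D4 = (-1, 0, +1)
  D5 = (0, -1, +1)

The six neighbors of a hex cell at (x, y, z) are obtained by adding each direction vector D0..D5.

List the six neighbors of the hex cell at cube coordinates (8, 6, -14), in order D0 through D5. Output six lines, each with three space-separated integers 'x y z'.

Center: (8, 6, -14). Add each direction:
  D0: (8, 6, -14) + (1, -1, 0) = (9, 5, -14)
  D1: (8, 6, -14) + (1, 0, -1) = (9, 6, -15)
  D2: (8, 6, -14) + (0, 1, -1) = (8, 7, -15)
  D3: (8, 6, -14) + (-1, 1, 0) = (7, 7, -14)
  D4: (8, 6, -14) + (-1, 0, 1) = (7, 6, -13)
  D5: (8, 6, -14) + (0, -1, 1) = (8, 5, -13)

Answer: 9 5 -14
9 6 -15
8 7 -15
7 7 -14
7 6 -13
8 5 -13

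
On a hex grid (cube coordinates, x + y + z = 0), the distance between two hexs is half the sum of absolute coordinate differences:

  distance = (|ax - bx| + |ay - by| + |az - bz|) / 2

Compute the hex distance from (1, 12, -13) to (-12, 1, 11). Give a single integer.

|ax - bx| = |1 - (-12)| = 13
|ay - by| = |12 - 1| = 11
|az - bz| = |-13 - 11| = 24
distance = (13 + 11 + 24) / 2 = 48 / 2 = 24

Answer: 24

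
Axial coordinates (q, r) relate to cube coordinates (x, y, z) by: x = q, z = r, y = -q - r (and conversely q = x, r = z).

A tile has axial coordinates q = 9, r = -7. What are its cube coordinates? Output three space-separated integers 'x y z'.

x = q = 9
z = r = -7
y = -x - z = -(9) - (-7) = -2

Answer: 9 -2 -7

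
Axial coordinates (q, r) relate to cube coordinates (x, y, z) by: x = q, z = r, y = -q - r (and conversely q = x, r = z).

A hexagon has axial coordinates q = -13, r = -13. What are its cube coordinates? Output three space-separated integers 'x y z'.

x = q = -13
z = r = -13
y = -x - z = -(-13) - (-13) = 26

Answer: -13 26 -13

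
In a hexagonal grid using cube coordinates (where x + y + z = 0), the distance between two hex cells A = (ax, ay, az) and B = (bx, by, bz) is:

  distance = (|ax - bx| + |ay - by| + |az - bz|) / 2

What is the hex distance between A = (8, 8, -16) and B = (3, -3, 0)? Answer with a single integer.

Answer: 16

Derivation:
|ax - bx| = |8 - 3| = 5
|ay - by| = |8 - (-3)| = 11
|az - bz| = |-16 - 0| = 16
distance = (5 + 11 + 16) / 2 = 32 / 2 = 16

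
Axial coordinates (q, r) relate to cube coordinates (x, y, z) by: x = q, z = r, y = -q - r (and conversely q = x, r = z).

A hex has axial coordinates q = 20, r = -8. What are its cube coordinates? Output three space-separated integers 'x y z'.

Answer: 20 -12 -8

Derivation:
x = q = 20
z = r = -8
y = -x - z = -(20) - (-8) = -12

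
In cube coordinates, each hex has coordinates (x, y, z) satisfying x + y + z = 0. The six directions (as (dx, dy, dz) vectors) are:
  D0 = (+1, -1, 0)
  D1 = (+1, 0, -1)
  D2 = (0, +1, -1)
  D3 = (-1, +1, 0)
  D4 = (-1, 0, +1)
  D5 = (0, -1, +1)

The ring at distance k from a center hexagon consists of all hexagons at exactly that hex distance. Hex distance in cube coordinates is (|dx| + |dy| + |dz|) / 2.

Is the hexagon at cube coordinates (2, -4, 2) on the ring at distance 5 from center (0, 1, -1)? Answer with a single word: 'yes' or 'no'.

Answer: yes

Derivation:
|px - cx| = |2 - 0| = 2
|py - cy| = |-4 - 1| = 5
|pz - cz| = |2 - (-1)| = 3
distance = (2+5+3)/2 = 10/2 = 5
radius = 5; distance == radius -> yes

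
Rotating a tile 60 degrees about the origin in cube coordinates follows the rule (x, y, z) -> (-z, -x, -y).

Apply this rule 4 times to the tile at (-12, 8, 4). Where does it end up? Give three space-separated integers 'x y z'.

Answer: 4 -12 8

Derivation:
Start: (-12, 8, 4)
Step 1: (-12, 8, 4) -> (-(4), -(-12), -(8)) = (-4, 12, -8)
Step 2: (-4, 12, -8) -> (-(-8), -(-4), -(12)) = (8, 4, -12)
Step 3: (8, 4, -12) -> (-(-12), -(8), -(4)) = (12, -8, -4)
Step 4: (12, -8, -4) -> (-(-4), -(12), -(-8)) = (4, -12, 8)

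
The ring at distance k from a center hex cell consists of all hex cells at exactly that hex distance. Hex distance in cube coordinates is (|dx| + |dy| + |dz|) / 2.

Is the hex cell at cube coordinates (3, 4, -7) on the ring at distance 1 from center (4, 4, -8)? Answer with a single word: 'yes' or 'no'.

Answer: yes

Derivation:
|px - cx| = |3 - 4| = 1
|py - cy| = |4 - 4| = 0
|pz - cz| = |-7 - (-8)| = 1
distance = (1+0+1)/2 = 2/2 = 1
radius = 1; distance == radius -> yes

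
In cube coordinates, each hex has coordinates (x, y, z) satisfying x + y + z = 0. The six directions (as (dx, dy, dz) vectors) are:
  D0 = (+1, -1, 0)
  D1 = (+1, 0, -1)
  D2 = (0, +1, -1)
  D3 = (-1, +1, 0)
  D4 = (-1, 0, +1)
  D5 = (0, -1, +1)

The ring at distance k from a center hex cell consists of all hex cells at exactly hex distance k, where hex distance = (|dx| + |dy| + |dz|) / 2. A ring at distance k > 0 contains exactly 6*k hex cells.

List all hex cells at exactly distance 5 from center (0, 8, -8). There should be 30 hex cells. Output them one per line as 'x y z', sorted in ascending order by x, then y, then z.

Walk ring at distance 5 from (0, 8, -8):
Start at center + D4*5 = (-5, 8, -3)
  hex 0: (-5, 8, -3)
  hex 1: (-4, 7, -3)
  hex 2: (-3, 6, -3)
  hex 3: (-2, 5, -3)
  hex 4: (-1, 4, -3)
  hex 5: (0, 3, -3)
  hex 6: (1, 3, -4)
  hex 7: (2, 3, -5)
  hex 8: (3, 3, -6)
  hex 9: (4, 3, -7)
  hex 10: (5, 3, -8)
  hex 11: (5, 4, -9)
  hex 12: (5, 5, -10)
  hex 13: (5, 6, -11)
  hex 14: (5, 7, -12)
  hex 15: (5, 8, -13)
  hex 16: (4, 9, -13)
  hex 17: (3, 10, -13)
  hex 18: (2, 11, -13)
  hex 19: (1, 12, -13)
  hex 20: (0, 13, -13)
  hex 21: (-1, 13, -12)
  hex 22: (-2, 13, -11)
  hex 23: (-3, 13, -10)
  hex 24: (-4, 13, -9)
  hex 25: (-5, 13, -8)
  hex 26: (-5, 12, -7)
  hex 27: (-5, 11, -6)
  hex 28: (-5, 10, -5)
  hex 29: (-5, 9, -4)
Sorted: 30 hexes.

Answer: -5 8 -3
-5 9 -4
-5 10 -5
-5 11 -6
-5 12 -7
-5 13 -8
-4 7 -3
-4 13 -9
-3 6 -3
-3 13 -10
-2 5 -3
-2 13 -11
-1 4 -3
-1 13 -12
0 3 -3
0 13 -13
1 3 -4
1 12 -13
2 3 -5
2 11 -13
3 3 -6
3 10 -13
4 3 -7
4 9 -13
5 3 -8
5 4 -9
5 5 -10
5 6 -11
5 7 -12
5 8 -13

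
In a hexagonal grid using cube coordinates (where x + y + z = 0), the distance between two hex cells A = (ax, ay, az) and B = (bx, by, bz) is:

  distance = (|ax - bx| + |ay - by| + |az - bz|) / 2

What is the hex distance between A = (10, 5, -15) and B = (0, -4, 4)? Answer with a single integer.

|ax - bx| = |10 - 0| = 10
|ay - by| = |5 - (-4)| = 9
|az - bz| = |-15 - 4| = 19
distance = (10 + 9 + 19) / 2 = 38 / 2 = 19

Answer: 19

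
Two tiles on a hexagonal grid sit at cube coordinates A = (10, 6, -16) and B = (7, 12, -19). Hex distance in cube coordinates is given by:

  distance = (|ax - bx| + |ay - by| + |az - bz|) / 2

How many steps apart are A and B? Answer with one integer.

|ax - bx| = |10 - 7| = 3
|ay - by| = |6 - 12| = 6
|az - bz| = |-16 - (-19)| = 3
distance = (3 + 6 + 3) / 2 = 12 / 2 = 6

Answer: 6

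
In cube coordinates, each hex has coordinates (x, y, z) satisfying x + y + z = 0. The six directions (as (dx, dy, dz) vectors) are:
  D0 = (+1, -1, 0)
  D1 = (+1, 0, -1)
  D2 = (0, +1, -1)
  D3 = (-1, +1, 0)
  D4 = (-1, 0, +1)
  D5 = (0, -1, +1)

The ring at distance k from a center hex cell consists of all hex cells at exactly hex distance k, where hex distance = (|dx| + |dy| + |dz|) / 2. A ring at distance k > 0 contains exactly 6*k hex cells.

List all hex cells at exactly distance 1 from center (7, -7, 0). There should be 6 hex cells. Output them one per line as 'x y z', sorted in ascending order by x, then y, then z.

Walk ring at distance 1 from (7, -7, 0):
Start at center + D4*1 = (6, -7, 1)
  hex 0: (6, -7, 1)
  hex 1: (7, -8, 1)
  hex 2: (8, -8, 0)
  hex 3: (8, -7, -1)
  hex 4: (7, -6, -1)
  hex 5: (6, -6, 0)
Sorted: 6 hexes.

Answer: 6 -7 1
6 -6 0
7 -8 1
7 -6 -1
8 -8 0
8 -7 -1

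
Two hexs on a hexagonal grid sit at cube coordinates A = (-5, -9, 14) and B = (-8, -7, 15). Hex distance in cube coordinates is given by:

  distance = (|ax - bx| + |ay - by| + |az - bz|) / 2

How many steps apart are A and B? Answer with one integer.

Answer: 3

Derivation:
|ax - bx| = |-5 - (-8)| = 3
|ay - by| = |-9 - (-7)| = 2
|az - bz| = |14 - 15| = 1
distance = (3 + 2 + 1) / 2 = 6 / 2 = 3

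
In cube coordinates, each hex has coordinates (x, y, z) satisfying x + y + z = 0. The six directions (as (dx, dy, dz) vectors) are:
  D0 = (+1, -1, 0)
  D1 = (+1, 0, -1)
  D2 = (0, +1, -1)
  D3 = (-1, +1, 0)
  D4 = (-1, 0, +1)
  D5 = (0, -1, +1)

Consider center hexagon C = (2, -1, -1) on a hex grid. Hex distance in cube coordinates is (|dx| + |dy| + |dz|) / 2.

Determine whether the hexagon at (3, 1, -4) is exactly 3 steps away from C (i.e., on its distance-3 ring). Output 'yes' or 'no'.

Answer: yes

Derivation:
|px - cx| = |3 - 2| = 1
|py - cy| = |1 - (-1)| = 2
|pz - cz| = |-4 - (-1)| = 3
distance = (1+2+3)/2 = 6/2 = 3
radius = 3; distance == radius -> yes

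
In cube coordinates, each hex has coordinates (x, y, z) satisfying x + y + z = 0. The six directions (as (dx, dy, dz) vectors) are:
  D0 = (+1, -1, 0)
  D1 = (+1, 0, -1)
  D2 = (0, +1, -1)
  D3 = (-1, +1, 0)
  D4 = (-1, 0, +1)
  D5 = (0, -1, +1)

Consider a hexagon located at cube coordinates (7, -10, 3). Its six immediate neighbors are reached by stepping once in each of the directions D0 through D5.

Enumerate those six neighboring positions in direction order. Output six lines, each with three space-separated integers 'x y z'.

Answer: 8 -11 3
8 -10 2
7 -9 2
6 -9 3
6 -10 4
7 -11 4

Derivation:
Center: (7, -10, 3). Add each direction:
  D0: (7, -10, 3) + (1, -1, 0) = (8, -11, 3)
  D1: (7, -10, 3) + (1, 0, -1) = (8, -10, 2)
  D2: (7, -10, 3) + (0, 1, -1) = (7, -9, 2)
  D3: (7, -10, 3) + (-1, 1, 0) = (6, -9, 3)
  D4: (7, -10, 3) + (-1, 0, 1) = (6, -10, 4)
  D5: (7, -10, 3) + (0, -1, 1) = (7, -11, 4)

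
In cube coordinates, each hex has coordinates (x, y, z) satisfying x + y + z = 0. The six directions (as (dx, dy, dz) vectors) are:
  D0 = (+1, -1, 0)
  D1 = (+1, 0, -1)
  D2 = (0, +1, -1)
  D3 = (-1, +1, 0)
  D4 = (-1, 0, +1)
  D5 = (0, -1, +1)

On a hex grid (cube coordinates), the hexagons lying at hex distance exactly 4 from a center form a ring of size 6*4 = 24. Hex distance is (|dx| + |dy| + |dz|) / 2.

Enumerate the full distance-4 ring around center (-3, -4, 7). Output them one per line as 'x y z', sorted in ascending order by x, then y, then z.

Walk ring at distance 4 from (-3, -4, 7):
Start at center + D4*4 = (-7, -4, 11)
  hex 0: (-7, -4, 11)
  hex 1: (-6, -5, 11)
  hex 2: (-5, -6, 11)
  hex 3: (-4, -7, 11)
  hex 4: (-3, -8, 11)
  hex 5: (-2, -8, 10)
  hex 6: (-1, -8, 9)
  hex 7: (0, -8, 8)
  hex 8: (1, -8, 7)
  hex 9: (1, -7, 6)
  hex 10: (1, -6, 5)
  hex 11: (1, -5, 4)
  hex 12: (1, -4, 3)
  hex 13: (0, -3, 3)
  hex 14: (-1, -2, 3)
  hex 15: (-2, -1, 3)
  hex 16: (-3, 0, 3)
  hex 17: (-4, 0, 4)
  hex 18: (-5, 0, 5)
  hex 19: (-6, 0, 6)
  hex 20: (-7, 0, 7)
  hex 21: (-7, -1, 8)
  hex 22: (-7, -2, 9)
  hex 23: (-7, -3, 10)
Sorted: 24 hexes.

Answer: -7 -4 11
-7 -3 10
-7 -2 9
-7 -1 8
-7 0 7
-6 -5 11
-6 0 6
-5 -6 11
-5 0 5
-4 -7 11
-4 0 4
-3 -8 11
-3 0 3
-2 -8 10
-2 -1 3
-1 -8 9
-1 -2 3
0 -8 8
0 -3 3
1 -8 7
1 -7 6
1 -6 5
1 -5 4
1 -4 3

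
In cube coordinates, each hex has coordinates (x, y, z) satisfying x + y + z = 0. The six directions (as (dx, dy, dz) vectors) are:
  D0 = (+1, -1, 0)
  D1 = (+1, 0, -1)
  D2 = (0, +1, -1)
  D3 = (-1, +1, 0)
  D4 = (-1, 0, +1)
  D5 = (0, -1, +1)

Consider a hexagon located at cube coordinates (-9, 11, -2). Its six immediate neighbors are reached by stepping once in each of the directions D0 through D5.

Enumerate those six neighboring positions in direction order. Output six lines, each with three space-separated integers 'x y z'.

Answer: -8 10 -2
-8 11 -3
-9 12 -3
-10 12 -2
-10 11 -1
-9 10 -1

Derivation:
Center: (-9, 11, -2). Add each direction:
  D0: (-9, 11, -2) + (1, -1, 0) = (-8, 10, -2)
  D1: (-9, 11, -2) + (1, 0, -1) = (-8, 11, -3)
  D2: (-9, 11, -2) + (0, 1, -1) = (-9, 12, -3)
  D3: (-9, 11, -2) + (-1, 1, 0) = (-10, 12, -2)
  D4: (-9, 11, -2) + (-1, 0, 1) = (-10, 11, -1)
  D5: (-9, 11, -2) + (0, -1, 1) = (-9, 10, -1)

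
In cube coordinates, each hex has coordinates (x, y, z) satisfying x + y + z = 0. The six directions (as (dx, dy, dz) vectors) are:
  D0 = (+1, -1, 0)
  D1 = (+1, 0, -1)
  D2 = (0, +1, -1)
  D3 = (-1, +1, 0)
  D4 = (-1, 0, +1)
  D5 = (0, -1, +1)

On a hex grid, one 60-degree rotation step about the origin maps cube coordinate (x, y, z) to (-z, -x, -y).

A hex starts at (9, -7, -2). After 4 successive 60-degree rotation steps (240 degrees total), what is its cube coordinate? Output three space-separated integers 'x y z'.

Answer: -2 9 -7

Derivation:
Start: (9, -7, -2)
Step 1: (9, -7, -2) -> (-(-2), -(9), -(-7)) = (2, -9, 7)
Step 2: (2, -9, 7) -> (-(7), -(2), -(-9)) = (-7, -2, 9)
Step 3: (-7, -2, 9) -> (-(9), -(-7), -(-2)) = (-9, 7, 2)
Step 4: (-9, 7, 2) -> (-(2), -(-9), -(7)) = (-2, 9, -7)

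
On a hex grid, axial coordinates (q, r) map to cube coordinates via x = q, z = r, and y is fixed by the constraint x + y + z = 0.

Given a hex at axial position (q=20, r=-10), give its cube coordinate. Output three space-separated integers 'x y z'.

x = q = 20
z = r = -10
y = -x - z = -(20) - (-10) = -10

Answer: 20 -10 -10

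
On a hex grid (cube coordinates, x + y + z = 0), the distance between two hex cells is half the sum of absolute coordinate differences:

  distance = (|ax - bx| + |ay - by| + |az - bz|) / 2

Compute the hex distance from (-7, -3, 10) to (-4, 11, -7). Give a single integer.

|ax - bx| = |-7 - (-4)| = 3
|ay - by| = |-3 - 11| = 14
|az - bz| = |10 - (-7)| = 17
distance = (3 + 14 + 17) / 2 = 34 / 2 = 17

Answer: 17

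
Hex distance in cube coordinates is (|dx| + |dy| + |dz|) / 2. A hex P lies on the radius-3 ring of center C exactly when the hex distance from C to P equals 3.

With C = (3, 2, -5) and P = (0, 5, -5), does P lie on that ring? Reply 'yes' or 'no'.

Answer: yes

Derivation:
|px - cx| = |0 - 3| = 3
|py - cy| = |5 - 2| = 3
|pz - cz| = |-5 - (-5)| = 0
distance = (3+3+0)/2 = 6/2 = 3
radius = 3; distance == radius -> yes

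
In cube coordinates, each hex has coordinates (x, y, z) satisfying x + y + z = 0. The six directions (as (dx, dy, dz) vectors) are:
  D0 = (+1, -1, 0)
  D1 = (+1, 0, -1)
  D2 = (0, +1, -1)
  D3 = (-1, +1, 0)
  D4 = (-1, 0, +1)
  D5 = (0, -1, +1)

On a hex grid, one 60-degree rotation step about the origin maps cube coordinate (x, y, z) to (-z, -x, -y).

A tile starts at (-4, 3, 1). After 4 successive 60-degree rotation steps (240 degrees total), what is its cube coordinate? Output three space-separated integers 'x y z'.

Start: (-4, 3, 1)
Step 1: (-4, 3, 1) -> (-(1), -(-4), -(3)) = (-1, 4, -3)
Step 2: (-1, 4, -3) -> (-(-3), -(-1), -(4)) = (3, 1, -4)
Step 3: (3, 1, -4) -> (-(-4), -(3), -(1)) = (4, -3, -1)
Step 4: (4, -3, -1) -> (-(-1), -(4), -(-3)) = (1, -4, 3)

Answer: 1 -4 3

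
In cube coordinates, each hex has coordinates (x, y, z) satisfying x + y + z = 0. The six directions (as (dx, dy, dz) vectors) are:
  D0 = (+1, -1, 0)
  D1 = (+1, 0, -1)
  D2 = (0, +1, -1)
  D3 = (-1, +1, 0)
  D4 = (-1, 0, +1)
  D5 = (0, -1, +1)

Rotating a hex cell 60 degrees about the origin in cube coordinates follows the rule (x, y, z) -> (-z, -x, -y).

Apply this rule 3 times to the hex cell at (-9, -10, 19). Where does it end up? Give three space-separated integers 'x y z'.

Start: (-9, -10, 19)
Step 1: (-9, -10, 19) -> (-(19), -(-9), -(-10)) = (-19, 9, 10)
Step 2: (-19, 9, 10) -> (-(10), -(-19), -(9)) = (-10, 19, -9)
Step 3: (-10, 19, -9) -> (-(-9), -(-10), -(19)) = (9, 10, -19)

Answer: 9 10 -19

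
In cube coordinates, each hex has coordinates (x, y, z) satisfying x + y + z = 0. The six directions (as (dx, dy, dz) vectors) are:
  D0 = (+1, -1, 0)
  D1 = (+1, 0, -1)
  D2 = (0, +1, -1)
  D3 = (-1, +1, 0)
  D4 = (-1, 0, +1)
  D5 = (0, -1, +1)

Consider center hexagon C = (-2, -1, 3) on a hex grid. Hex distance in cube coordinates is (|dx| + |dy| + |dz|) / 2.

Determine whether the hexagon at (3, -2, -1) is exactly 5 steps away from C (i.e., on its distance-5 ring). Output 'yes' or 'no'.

Answer: yes

Derivation:
|px - cx| = |3 - (-2)| = 5
|py - cy| = |-2 - (-1)| = 1
|pz - cz| = |-1 - 3| = 4
distance = (5+1+4)/2 = 10/2 = 5
radius = 5; distance == radius -> yes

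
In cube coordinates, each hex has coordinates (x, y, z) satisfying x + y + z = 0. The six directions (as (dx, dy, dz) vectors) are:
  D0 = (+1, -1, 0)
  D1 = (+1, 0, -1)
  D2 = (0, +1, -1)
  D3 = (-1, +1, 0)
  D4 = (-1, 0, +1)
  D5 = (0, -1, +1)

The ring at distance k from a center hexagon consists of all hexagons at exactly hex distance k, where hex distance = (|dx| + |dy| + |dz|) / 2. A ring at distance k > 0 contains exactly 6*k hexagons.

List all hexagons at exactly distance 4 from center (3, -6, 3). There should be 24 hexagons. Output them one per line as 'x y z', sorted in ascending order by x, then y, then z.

Walk ring at distance 4 from (3, -6, 3):
Start at center + D4*4 = (-1, -6, 7)
  hex 0: (-1, -6, 7)
  hex 1: (0, -7, 7)
  hex 2: (1, -8, 7)
  hex 3: (2, -9, 7)
  hex 4: (3, -10, 7)
  hex 5: (4, -10, 6)
  hex 6: (5, -10, 5)
  hex 7: (6, -10, 4)
  hex 8: (7, -10, 3)
  hex 9: (7, -9, 2)
  hex 10: (7, -8, 1)
  hex 11: (7, -7, 0)
  hex 12: (7, -6, -1)
  hex 13: (6, -5, -1)
  hex 14: (5, -4, -1)
  hex 15: (4, -3, -1)
  hex 16: (3, -2, -1)
  hex 17: (2, -2, 0)
  hex 18: (1, -2, 1)
  hex 19: (0, -2, 2)
  hex 20: (-1, -2, 3)
  hex 21: (-1, -3, 4)
  hex 22: (-1, -4, 5)
  hex 23: (-1, -5, 6)
Sorted: 24 hexes.

Answer: -1 -6 7
-1 -5 6
-1 -4 5
-1 -3 4
-1 -2 3
0 -7 7
0 -2 2
1 -8 7
1 -2 1
2 -9 7
2 -2 0
3 -10 7
3 -2 -1
4 -10 6
4 -3 -1
5 -10 5
5 -4 -1
6 -10 4
6 -5 -1
7 -10 3
7 -9 2
7 -8 1
7 -7 0
7 -6 -1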